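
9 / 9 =1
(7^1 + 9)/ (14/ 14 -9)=-2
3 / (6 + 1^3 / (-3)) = 0.53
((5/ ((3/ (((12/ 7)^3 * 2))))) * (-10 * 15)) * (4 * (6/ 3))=-6912000/ 343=-20151.60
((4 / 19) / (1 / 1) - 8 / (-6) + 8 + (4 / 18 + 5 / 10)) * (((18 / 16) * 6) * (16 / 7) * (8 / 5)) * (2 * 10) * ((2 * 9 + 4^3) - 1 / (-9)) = 166056256 / 399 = 416181.09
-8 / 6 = -4 / 3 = -1.33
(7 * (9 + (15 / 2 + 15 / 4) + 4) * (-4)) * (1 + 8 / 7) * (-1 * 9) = 13095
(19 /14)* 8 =10.86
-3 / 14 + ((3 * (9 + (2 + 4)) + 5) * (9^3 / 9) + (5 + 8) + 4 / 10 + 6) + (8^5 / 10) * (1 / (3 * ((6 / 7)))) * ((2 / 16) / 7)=2577923 / 630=4091.94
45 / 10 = 9 / 2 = 4.50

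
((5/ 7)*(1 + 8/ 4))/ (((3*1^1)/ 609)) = 435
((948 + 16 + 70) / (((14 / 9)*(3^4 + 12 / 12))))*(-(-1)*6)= 13959 / 287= 48.64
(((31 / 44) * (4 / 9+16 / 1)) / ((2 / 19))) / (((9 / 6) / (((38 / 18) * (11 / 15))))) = 414067 / 3645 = 113.60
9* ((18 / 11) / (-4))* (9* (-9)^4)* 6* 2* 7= -200884698 / 11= -18262245.27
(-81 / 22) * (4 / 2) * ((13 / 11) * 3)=-3159 / 121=-26.11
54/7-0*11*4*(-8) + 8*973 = 54542/7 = 7791.71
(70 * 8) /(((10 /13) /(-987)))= -718536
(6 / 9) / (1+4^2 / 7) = 14 / 69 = 0.20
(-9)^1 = -9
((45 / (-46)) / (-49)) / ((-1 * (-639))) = 5 / 160034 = 0.00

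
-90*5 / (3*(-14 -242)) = 75 / 128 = 0.59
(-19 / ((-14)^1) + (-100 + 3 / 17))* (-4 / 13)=46870 / 1547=30.30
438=438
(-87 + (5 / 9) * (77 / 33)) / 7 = -2314 / 189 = -12.24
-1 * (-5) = 5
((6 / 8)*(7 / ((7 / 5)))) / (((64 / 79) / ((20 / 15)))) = 395 / 64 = 6.17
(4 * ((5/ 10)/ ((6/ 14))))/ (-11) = -0.42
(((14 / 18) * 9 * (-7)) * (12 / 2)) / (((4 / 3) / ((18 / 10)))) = -3969 / 10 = -396.90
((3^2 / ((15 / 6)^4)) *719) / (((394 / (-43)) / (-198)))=440752752 / 123125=3579.72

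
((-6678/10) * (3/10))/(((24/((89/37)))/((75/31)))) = -891513/18352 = -48.58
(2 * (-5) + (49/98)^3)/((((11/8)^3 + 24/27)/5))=-45504/3215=-14.15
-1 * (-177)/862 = 177/862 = 0.21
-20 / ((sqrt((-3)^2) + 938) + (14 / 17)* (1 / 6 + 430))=-510 / 33029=-0.02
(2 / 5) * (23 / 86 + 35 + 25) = 5183 / 215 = 24.11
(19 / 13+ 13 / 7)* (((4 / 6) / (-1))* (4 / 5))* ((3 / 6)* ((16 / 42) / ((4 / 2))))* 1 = -4832 / 28665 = -0.17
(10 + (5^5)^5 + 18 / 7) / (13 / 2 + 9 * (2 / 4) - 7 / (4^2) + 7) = 33378601074218751408 / 1967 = 16969293886232207.12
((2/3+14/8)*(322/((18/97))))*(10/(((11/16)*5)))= 3623144/297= 12199.14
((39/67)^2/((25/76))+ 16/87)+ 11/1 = 12.21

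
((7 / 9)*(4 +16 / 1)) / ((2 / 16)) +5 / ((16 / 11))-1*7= 17407 / 144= 120.88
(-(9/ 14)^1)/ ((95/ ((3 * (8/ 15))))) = -36/ 3325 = -0.01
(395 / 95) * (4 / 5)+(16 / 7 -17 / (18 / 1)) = 55871 / 11970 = 4.67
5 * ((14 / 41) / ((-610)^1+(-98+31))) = -70 / 27757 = -0.00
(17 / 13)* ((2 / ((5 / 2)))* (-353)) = -24004 / 65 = -369.29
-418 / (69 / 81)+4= -11194 / 23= -486.70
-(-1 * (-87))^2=-7569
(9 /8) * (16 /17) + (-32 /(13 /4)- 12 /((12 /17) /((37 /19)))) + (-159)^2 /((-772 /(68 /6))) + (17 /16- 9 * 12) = -6742163521 /12966512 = -519.97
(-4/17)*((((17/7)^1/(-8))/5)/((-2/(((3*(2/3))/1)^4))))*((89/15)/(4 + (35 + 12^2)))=-356/96075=-0.00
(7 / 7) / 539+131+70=201.00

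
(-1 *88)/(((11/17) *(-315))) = 136/315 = 0.43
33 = 33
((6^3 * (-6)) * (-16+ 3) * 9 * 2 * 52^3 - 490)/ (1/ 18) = 767544192396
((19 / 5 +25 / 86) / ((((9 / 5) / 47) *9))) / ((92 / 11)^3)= 110037763 / 5424340608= 0.02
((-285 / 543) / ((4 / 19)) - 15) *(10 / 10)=-12665 / 724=-17.49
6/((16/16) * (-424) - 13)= -6/437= -0.01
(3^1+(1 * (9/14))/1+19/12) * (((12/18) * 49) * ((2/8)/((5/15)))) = 3073/24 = 128.04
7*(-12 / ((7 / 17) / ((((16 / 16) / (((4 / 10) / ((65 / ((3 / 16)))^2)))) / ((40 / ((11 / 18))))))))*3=-25282400 / 9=-2809155.56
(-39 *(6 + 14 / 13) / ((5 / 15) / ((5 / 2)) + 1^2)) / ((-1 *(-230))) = -18 / 17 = -1.06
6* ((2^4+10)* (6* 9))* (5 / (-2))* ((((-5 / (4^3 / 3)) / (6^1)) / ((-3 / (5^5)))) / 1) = -27421875 / 32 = -856933.59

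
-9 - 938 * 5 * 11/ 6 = -25822/ 3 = -8607.33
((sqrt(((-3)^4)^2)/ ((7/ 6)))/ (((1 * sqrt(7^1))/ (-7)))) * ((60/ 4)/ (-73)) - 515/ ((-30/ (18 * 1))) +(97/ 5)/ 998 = 7290 * sqrt(7)/ 511 +1542007/ 4990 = 346.76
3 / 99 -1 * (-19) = 19.03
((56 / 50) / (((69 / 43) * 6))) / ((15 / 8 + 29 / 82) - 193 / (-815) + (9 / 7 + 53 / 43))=9687783728 / 415043620515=0.02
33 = 33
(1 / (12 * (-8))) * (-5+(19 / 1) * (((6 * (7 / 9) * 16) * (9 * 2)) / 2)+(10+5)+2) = -1065 / 8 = -133.12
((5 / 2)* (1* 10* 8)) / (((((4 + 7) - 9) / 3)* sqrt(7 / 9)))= 900* sqrt(7) / 7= 340.17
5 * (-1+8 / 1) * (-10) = -350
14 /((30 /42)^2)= 686 /25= 27.44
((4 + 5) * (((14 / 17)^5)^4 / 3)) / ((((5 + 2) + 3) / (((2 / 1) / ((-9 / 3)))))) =-83668255425284801560576 / 20321157033237862612008005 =-0.00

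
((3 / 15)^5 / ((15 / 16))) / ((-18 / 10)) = -0.00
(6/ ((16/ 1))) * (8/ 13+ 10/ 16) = 387/ 832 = 0.47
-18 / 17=-1.06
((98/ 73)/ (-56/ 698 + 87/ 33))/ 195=376222/ 139688055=0.00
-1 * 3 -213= -216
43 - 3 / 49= 2104 / 49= 42.94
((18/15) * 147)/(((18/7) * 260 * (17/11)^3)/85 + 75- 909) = -1369599/6249895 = -0.22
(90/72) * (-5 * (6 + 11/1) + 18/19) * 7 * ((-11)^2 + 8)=-7210455/76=-94874.41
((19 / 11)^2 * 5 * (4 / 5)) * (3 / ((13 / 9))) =38988 / 1573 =24.79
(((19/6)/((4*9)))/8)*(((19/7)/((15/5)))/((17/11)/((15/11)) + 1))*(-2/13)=-1805/2515968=-0.00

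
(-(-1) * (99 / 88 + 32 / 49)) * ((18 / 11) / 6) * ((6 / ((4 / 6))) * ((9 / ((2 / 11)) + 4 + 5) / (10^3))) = 2201823 / 8624000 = 0.26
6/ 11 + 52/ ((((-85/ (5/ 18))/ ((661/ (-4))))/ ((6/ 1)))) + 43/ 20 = 1920703/ 11220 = 171.19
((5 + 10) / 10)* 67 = 201 / 2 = 100.50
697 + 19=716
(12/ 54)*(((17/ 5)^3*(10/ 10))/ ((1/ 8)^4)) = 40247296/ 1125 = 35775.37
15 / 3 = 5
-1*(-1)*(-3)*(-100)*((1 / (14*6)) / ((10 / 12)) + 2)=4230 / 7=604.29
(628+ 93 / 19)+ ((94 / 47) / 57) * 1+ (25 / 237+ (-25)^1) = 912661 / 1501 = 608.04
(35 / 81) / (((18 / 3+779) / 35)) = 245 / 12717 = 0.02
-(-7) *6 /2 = 21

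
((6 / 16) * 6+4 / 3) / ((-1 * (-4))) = 43 / 48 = 0.90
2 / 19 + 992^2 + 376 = 18704362 / 19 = 984440.11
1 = 1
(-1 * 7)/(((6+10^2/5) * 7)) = -0.04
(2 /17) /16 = 1 /136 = 0.01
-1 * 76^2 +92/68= -98169/17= -5774.65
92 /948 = 23 /237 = 0.10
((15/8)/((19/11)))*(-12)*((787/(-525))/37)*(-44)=-571362/24605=-23.22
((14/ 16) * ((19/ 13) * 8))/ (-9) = -133/ 117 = -1.14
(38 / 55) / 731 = 38 / 40205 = 0.00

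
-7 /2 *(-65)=455 /2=227.50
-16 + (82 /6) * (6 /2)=25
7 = 7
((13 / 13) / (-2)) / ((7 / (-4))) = 0.29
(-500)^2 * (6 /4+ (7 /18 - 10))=-18250000 /9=-2027777.78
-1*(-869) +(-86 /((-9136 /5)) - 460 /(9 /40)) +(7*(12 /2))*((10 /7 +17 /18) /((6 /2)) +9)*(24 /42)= -270635887 /287784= -940.41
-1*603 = -603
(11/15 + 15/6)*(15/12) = 4.04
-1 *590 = -590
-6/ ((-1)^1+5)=-3/ 2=-1.50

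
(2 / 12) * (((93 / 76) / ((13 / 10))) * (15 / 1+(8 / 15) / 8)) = 3503 / 1482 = 2.36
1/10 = 0.10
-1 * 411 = -411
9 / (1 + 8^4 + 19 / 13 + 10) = 117 / 53410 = 0.00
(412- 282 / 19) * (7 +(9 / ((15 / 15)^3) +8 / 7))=129360 / 19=6808.42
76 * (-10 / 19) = -40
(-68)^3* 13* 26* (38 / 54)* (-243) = 18173540736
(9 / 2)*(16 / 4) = 18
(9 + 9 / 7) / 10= 1.03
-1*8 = -8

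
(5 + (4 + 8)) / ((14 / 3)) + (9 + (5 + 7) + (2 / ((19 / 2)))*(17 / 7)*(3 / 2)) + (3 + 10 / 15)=23203 / 798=29.08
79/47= 1.68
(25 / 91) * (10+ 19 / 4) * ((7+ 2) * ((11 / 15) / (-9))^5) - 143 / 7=-211704675787 / 10363099500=-20.43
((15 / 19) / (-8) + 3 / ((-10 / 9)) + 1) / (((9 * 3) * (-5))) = 1367 / 102600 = 0.01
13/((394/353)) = 4589/394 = 11.65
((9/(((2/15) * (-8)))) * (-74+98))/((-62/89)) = 36045/124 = 290.69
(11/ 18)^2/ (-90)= -121/ 29160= -0.00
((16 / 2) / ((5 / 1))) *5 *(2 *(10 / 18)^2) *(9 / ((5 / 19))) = 1520 / 9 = 168.89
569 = 569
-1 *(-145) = 145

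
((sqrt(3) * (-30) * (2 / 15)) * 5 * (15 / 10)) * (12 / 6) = -60 * sqrt(3) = -103.92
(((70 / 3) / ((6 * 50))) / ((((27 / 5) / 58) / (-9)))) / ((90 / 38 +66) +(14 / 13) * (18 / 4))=-50141 / 488268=-0.10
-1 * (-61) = 61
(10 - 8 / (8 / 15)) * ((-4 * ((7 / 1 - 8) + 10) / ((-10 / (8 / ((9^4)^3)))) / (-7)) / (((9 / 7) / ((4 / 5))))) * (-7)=-448 / 1412147682405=-0.00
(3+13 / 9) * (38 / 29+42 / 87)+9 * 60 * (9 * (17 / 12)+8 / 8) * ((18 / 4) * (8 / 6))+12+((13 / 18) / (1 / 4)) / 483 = 5618624800 / 126063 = 44569.98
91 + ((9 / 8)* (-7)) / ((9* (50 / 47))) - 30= 24071 / 400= 60.18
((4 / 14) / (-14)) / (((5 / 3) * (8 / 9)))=-27 / 1960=-0.01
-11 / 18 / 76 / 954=-11 / 1305072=-0.00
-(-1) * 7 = 7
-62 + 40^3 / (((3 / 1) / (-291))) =-6208062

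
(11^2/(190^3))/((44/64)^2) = 32/857375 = 0.00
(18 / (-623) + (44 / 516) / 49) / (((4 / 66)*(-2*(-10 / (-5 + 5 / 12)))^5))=27060594275 / 95563208982528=0.00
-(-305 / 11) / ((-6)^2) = 0.77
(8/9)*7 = 6.22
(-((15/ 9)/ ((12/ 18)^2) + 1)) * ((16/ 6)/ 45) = -38/ 135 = -0.28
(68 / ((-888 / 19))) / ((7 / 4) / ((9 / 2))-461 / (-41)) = -2337 / 18685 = -0.13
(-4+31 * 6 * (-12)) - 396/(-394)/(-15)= -2202526/985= -2236.07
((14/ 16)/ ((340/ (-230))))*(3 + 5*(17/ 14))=-2921/ 544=-5.37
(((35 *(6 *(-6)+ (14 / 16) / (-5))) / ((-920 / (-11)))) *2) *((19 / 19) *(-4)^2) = -484.43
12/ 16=0.75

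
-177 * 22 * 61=-237534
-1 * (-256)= 256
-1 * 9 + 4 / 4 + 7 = -1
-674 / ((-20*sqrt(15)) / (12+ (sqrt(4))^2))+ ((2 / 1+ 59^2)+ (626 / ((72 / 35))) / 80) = 2696*sqrt(15) / 75+ 2008399 / 576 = 3626.02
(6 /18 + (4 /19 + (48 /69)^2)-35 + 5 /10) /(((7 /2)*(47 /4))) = -8074300 /9920337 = -0.81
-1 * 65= -65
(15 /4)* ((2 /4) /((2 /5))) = 75 /16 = 4.69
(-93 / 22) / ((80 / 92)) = -2139 / 440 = -4.86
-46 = -46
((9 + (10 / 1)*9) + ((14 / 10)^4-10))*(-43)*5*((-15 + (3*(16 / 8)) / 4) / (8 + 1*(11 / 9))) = 303156837 / 10375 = 29219.94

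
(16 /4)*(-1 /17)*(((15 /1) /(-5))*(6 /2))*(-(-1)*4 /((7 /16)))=19.36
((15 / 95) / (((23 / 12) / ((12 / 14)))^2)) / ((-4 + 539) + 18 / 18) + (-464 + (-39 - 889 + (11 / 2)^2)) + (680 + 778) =12704019481 / 131989732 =96.25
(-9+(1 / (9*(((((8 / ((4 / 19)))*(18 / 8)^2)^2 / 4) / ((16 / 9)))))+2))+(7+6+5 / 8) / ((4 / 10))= 83071202569 / 3069603216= 27.06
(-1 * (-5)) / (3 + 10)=0.38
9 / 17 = 0.53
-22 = -22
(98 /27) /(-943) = -98 /25461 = -0.00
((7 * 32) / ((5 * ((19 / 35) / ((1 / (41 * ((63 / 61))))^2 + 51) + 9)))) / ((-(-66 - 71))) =76220493440 / 2100245909481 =0.04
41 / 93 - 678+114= -563.56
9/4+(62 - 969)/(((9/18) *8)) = -449/2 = -224.50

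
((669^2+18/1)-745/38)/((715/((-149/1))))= -2534081293/27170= -93267.62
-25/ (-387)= 25/ 387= 0.06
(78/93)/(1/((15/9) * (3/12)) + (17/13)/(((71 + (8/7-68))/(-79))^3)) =-0.00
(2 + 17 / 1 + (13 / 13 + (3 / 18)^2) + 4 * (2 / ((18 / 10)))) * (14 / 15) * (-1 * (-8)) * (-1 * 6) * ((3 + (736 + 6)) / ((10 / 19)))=-69835108 / 45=-1551891.29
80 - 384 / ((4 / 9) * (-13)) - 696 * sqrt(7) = 1904 / 13 - 696 * sqrt(7) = -1694.98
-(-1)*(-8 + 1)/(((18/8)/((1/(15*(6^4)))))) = -7/43740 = -0.00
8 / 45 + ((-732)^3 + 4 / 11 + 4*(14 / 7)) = -194150463932 / 495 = -392223159.46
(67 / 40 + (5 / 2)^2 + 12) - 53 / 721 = 572517 / 28840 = 19.85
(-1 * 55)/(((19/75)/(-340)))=1402500/19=73815.79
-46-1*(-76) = 30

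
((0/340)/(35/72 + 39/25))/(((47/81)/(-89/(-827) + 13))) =0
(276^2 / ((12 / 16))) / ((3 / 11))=372416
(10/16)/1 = 0.62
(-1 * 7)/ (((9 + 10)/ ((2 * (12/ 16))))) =-21/ 38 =-0.55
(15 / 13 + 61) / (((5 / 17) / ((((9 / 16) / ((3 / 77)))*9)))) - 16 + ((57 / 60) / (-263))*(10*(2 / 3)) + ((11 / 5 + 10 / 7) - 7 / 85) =335005048243 / 12205830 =27446.31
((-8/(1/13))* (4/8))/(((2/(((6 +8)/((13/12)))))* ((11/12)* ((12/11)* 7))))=-48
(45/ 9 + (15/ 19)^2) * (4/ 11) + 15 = 17.04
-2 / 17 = -0.12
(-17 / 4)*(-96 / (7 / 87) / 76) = 66.72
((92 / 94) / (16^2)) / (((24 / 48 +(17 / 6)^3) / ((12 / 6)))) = 621 / 1887896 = 0.00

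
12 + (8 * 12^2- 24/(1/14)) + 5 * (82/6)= 2689/3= 896.33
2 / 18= 1 / 9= 0.11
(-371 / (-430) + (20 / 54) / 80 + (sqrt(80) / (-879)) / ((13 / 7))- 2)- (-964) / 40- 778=-35063713 / 46440- 28* sqrt(5) / 11427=-755.04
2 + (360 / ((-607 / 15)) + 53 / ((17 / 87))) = 2727715 / 10319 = 264.34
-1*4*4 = -16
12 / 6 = 2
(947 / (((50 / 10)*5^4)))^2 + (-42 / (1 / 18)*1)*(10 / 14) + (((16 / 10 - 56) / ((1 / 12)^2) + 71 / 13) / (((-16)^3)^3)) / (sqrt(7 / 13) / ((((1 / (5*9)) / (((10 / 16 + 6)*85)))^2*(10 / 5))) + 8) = -32682640292693419671049903129468724721 / 60533702405206184206781440000000000 + 4182312396668625*sqrt(91) / 82516443793213923754053071798272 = -539.91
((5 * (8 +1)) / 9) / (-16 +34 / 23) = -115 / 334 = -0.34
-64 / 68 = -16 / 17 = -0.94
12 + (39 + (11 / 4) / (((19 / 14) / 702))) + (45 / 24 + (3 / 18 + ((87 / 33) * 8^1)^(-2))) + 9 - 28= 4468549385 / 3067968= 1456.52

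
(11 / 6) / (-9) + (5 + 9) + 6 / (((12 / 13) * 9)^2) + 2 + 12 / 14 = 227803 / 13608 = 16.74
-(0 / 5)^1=0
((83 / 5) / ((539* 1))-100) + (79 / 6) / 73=-117791741 / 1180410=-99.79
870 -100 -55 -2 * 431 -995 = -1142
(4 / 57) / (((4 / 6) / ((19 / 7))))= 2 / 7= 0.29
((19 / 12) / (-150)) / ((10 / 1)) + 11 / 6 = 32981 / 18000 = 1.83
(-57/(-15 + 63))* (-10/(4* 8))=95/256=0.37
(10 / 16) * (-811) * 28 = -28385 / 2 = -14192.50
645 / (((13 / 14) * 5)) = 1806 / 13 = 138.92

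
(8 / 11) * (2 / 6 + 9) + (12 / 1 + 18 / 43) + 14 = 47120 / 1419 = 33.21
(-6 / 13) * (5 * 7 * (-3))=630 / 13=48.46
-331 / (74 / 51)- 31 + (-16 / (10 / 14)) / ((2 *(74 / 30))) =-19511 / 74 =-263.66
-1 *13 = -13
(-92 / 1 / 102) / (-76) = 23 / 1938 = 0.01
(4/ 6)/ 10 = 1/ 15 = 0.07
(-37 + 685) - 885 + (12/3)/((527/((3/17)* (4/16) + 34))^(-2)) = 3866739259/5359225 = 721.51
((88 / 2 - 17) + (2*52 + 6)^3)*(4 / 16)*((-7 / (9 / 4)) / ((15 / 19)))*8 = -1416212728 / 135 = -10490464.65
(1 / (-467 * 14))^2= 1 / 42745444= 0.00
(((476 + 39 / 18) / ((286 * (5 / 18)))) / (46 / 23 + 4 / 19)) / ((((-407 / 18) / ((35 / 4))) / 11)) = -11.59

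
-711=-711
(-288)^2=82944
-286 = -286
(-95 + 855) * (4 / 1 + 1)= 3800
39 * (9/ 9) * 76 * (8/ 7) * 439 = 10409568/ 7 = 1487081.14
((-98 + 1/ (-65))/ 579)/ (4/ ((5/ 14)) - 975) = 6371/ 36272613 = 0.00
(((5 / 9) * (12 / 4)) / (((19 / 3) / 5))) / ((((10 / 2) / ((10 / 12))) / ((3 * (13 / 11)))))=325 / 418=0.78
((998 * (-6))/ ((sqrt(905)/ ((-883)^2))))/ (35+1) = -389064811 * sqrt(905)/ 2715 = -4310983.97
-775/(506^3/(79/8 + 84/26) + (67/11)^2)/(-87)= 4407425/4890949117953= 0.00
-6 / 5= -1.20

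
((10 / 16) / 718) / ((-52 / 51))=-255 / 298688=-0.00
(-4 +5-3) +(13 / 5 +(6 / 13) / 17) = 693 / 1105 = 0.63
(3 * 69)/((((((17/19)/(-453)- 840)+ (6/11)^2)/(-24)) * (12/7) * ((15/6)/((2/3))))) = 0.92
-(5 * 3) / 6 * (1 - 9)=20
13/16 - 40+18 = -21.19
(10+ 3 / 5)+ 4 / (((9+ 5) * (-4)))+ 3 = 947 / 70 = 13.53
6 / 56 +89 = 2495 / 28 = 89.11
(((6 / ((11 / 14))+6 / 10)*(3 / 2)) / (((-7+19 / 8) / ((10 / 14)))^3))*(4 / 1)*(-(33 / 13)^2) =3444249600 / 2936202451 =1.17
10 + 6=16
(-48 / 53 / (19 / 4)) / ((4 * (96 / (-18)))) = 9 / 1007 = 0.01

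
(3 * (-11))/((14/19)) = -627/14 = -44.79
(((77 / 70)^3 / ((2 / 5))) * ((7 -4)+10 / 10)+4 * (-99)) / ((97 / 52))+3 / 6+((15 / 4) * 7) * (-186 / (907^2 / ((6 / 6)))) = -204.66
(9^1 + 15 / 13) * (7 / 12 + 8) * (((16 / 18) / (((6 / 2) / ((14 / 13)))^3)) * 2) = 49743232 / 6940323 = 7.17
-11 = -11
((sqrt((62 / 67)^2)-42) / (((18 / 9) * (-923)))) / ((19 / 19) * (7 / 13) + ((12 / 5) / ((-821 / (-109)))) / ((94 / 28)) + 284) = 265478560 / 3396044282097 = 0.00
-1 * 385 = -385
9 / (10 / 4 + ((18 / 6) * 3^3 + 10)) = 18 / 187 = 0.10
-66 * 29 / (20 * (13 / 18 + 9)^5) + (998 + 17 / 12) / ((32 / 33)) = 108263061074379761 / 105043750000000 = 1030.65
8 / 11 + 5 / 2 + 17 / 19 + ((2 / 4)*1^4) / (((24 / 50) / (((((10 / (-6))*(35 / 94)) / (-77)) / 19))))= 4.12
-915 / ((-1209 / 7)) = 2135 / 403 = 5.30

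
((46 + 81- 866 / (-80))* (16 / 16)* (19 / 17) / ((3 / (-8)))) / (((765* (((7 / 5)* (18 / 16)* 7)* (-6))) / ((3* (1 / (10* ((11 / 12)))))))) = 837976 / 315436275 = 0.00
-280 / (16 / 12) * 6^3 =-45360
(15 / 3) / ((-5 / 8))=-8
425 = 425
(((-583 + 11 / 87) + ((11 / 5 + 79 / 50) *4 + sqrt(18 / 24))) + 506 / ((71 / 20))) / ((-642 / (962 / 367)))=31584549464 / 18192345975- 481 *sqrt(3) / 235614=1.73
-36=-36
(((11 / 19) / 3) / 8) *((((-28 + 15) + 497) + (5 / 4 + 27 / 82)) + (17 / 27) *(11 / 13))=307808083 / 26249184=11.73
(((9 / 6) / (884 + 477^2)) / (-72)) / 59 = -1 / 646865616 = -0.00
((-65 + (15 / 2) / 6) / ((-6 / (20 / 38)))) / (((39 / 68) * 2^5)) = 7225 / 23712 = 0.30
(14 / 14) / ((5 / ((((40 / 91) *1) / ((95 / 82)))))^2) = 430336 / 74736025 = 0.01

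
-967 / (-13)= 967 / 13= 74.38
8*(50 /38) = 200 /19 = 10.53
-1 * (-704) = 704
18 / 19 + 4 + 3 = 151 / 19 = 7.95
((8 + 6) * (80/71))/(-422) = -560/14981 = -0.04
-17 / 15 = -1.13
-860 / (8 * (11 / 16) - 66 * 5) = 1720 / 649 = 2.65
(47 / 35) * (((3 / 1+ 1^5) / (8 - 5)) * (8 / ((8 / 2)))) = 376 / 105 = 3.58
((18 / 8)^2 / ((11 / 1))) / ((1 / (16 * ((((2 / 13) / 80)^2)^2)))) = 81 / 804277760000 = 0.00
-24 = -24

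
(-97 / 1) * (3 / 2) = -291 / 2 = -145.50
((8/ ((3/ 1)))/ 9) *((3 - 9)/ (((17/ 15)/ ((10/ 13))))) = -800/ 663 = -1.21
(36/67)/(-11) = -36/737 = -0.05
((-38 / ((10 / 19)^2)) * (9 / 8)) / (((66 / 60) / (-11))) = 61731 / 40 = 1543.28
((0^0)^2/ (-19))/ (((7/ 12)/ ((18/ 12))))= -18/ 133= -0.14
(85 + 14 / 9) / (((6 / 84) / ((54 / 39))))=21812 / 13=1677.85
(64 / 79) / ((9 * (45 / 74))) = 4736 / 31995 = 0.15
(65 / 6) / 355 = 13 / 426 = 0.03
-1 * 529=-529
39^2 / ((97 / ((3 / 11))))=4563 / 1067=4.28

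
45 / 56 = 0.80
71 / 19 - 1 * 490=-9239 / 19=-486.26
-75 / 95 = -15 / 19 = -0.79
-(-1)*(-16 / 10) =-8 / 5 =-1.60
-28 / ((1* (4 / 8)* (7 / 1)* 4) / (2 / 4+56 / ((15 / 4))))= -463 / 15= -30.87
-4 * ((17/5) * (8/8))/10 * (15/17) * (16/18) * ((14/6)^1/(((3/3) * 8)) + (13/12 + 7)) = -134/15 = -8.93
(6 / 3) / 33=2 / 33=0.06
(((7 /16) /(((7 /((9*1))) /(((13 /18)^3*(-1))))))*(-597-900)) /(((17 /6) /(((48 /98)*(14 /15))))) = 1096303 /21420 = 51.18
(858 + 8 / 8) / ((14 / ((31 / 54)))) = 35.22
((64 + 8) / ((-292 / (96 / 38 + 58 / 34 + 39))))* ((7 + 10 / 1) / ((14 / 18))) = -2262168 / 9709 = -233.00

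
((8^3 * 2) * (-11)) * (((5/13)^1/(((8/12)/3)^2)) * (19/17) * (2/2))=-21669120/221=-98050.32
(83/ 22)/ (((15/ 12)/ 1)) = 166/ 55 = 3.02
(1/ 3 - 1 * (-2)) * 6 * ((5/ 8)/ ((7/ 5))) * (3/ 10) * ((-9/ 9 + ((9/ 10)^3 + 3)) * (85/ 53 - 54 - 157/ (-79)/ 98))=-175948560831/ 656521600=-268.00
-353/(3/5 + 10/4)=-3530/31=-113.87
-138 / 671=-0.21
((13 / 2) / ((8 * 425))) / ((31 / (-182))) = -1183 / 105400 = -0.01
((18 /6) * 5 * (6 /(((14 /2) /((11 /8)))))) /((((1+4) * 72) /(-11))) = -121 /224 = -0.54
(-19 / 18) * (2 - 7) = 95 / 18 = 5.28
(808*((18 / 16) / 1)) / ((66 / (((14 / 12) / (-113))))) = -707 / 4972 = -0.14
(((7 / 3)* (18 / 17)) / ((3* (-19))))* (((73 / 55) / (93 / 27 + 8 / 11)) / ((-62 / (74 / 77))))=48618 / 227445295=0.00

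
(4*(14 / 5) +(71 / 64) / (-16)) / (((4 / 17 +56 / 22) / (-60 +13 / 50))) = -31832288741 / 133120000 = -239.12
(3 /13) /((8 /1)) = 3 /104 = 0.03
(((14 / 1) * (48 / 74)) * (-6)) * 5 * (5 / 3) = -16800 / 37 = -454.05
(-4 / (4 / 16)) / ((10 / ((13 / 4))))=-5.20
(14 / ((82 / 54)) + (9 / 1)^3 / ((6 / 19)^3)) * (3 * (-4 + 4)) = 0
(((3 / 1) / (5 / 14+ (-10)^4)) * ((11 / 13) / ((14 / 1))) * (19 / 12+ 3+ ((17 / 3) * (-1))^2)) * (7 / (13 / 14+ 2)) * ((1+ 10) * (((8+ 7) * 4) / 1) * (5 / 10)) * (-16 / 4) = -2.10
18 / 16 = 9 / 8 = 1.12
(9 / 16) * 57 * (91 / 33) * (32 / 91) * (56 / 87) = 20.01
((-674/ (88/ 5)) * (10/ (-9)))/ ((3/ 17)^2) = 2434825/ 1782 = 1366.34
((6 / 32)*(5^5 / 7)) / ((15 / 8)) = 625 / 14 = 44.64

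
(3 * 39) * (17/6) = 663/2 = 331.50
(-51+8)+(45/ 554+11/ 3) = -65237/ 1662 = -39.25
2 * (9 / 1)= 18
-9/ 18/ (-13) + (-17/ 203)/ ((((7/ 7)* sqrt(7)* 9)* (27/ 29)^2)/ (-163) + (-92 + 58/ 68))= 431160394685350517/ 10948626685230219258-67720457916* sqrt(7)/ 140367008785002811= 0.04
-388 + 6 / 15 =-1938 / 5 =-387.60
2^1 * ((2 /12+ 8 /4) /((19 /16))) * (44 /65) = 704 /285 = 2.47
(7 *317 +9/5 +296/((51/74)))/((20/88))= 14868128/1275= 11661.28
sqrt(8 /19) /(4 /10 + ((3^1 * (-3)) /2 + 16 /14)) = -140 * sqrt(38) /3933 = -0.22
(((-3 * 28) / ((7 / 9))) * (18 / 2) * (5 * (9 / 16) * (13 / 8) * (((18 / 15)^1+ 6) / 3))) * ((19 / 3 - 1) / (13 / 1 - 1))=-9477 / 2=-4738.50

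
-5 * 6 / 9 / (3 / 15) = -50 / 3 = -16.67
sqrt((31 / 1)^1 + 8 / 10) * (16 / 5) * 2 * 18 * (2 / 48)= 24 * sqrt(795) / 25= 27.07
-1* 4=-4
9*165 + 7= 1492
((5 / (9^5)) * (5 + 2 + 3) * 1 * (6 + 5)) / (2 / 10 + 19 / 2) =5500 / 5727753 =0.00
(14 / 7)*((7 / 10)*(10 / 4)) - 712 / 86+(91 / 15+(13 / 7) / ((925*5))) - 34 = -273235171 / 8352750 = -32.71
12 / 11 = 1.09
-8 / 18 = -4 / 9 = -0.44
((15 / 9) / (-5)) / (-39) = 1 / 117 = 0.01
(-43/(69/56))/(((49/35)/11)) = -18920/69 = -274.20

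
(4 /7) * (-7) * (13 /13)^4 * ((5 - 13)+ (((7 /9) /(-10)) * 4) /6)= 4348 /135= 32.21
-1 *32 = -32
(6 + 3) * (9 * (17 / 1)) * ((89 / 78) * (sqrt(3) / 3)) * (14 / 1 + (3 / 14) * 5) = 2873187 * sqrt(3) / 364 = 13671.72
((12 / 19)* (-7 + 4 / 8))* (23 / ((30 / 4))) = -1196 / 95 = -12.59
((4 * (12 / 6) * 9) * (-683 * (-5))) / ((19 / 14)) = 3442320 / 19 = 181174.74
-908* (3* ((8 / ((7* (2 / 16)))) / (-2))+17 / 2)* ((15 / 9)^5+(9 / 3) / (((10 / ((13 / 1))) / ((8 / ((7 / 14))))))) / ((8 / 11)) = 2381136703 / 4860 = 489945.82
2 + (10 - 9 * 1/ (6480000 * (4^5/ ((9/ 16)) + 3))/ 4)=63018239999/ 5251520000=12.00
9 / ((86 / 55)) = 495 / 86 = 5.76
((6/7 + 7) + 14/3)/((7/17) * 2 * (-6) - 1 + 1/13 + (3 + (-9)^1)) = -58123/55062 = -1.06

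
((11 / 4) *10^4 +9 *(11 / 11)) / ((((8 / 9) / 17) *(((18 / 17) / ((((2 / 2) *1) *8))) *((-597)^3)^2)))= 7950101 / 90547399593051858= 0.00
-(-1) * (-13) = -13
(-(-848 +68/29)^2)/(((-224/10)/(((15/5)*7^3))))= 27628033335/841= 32851407.06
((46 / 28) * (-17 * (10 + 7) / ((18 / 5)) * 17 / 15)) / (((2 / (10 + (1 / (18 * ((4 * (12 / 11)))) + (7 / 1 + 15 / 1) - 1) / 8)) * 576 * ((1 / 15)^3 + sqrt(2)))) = -1.16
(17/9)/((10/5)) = 17/18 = 0.94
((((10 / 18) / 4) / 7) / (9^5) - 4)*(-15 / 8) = 297606935 / 39680928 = 7.50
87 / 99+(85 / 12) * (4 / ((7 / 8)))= 2561 / 77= 33.26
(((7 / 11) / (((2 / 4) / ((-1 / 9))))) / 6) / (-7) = 1 / 297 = 0.00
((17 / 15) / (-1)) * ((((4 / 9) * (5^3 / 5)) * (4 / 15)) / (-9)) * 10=2720 / 729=3.73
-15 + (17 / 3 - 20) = -88 / 3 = -29.33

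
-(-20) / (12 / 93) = 155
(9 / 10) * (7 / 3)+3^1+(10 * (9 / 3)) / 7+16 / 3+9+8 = 6661 / 210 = 31.72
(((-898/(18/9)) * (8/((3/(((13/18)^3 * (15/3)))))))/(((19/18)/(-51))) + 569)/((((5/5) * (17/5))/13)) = 10957225565/26163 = 418806.16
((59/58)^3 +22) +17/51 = 13688641/585336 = 23.39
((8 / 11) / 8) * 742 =67.45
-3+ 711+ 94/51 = 36202/51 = 709.84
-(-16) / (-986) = -8 / 493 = -0.02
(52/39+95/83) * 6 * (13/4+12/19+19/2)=627489/3154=198.95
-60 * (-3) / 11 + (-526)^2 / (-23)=-3039296 / 253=-12013.03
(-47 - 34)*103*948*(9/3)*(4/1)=-94909968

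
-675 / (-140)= 135 / 28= 4.82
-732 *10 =-7320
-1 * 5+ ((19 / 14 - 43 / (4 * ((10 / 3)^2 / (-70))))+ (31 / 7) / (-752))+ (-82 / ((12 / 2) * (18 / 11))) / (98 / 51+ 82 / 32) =53923339877 / 866743920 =62.21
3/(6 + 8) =3/14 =0.21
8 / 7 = 1.14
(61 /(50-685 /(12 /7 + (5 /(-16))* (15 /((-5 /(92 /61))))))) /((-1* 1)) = 2379 /6590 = 0.36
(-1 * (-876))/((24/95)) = 6935/2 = 3467.50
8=8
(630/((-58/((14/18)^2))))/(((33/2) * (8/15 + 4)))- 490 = -47839435/97614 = -490.09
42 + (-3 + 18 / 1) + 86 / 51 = 2993 / 51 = 58.69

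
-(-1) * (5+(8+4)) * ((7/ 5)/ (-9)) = -119/ 45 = -2.64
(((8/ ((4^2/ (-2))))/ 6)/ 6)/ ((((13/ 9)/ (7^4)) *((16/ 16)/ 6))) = -7203/ 26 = -277.04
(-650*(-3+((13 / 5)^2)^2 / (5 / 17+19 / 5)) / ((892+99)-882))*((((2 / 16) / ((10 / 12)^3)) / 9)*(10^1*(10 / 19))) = -6.15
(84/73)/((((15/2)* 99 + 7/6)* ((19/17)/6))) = 25704/3094397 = 0.01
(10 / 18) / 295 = 1 / 531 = 0.00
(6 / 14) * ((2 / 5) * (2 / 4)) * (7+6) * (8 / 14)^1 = 156 / 245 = 0.64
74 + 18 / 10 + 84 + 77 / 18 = 14767 / 90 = 164.08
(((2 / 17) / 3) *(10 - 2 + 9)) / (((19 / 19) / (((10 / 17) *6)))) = 40 / 17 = 2.35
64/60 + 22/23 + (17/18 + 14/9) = 3121/690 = 4.52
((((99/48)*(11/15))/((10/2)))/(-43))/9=-121/154800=-0.00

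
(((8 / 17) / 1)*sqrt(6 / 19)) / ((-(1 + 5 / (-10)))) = -16*sqrt(114) / 323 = -0.53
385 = 385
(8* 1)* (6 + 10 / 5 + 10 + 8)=208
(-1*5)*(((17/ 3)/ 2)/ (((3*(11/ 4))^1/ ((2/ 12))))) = -85/ 297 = -0.29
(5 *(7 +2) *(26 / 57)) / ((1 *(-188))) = -195 / 1786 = -0.11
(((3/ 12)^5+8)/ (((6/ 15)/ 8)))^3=68744645632125/ 16777216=4097500.18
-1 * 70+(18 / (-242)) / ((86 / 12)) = -364264 / 5203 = -70.01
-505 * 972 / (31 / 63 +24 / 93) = -191729916 / 293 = -654368.31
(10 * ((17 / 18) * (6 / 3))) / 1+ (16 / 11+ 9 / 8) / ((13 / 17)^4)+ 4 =688387211 / 22620312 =30.43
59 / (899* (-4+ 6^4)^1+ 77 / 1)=59 / 1161585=0.00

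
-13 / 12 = -1.08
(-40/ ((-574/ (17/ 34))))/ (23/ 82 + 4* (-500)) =-20/ 1147839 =-0.00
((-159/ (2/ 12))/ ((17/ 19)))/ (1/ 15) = -271890/ 17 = -15993.53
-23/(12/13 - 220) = 299/2848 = 0.10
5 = 5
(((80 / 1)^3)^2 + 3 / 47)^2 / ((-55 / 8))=-1214410592879183396864000072 / 121495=-9995560252513958573307.54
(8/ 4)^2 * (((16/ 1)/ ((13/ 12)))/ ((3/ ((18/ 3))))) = 1536/ 13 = 118.15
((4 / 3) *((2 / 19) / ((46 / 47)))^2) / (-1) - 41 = -23498023 / 572907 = -41.02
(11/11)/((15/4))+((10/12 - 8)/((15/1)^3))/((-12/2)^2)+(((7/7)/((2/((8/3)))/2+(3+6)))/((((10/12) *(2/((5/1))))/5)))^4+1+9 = 61309657/3645000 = 16.82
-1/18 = -0.06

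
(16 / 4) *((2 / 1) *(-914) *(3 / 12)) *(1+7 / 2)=-8226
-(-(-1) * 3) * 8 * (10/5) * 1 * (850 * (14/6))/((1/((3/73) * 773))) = -220768800/73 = -3024230.14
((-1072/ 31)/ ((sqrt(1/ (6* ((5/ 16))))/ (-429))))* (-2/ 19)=-229944* sqrt(30)/ 589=-2138.29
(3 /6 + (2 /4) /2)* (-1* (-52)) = 39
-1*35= -35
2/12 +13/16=47/48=0.98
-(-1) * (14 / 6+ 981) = 2950 / 3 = 983.33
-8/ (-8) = 1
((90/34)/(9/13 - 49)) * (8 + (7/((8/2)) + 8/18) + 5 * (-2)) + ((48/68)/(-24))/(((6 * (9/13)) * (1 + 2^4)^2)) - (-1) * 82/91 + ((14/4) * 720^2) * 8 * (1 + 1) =880287609272874245/30322957392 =29030400.89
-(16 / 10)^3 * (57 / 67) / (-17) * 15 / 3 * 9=262656 / 28475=9.22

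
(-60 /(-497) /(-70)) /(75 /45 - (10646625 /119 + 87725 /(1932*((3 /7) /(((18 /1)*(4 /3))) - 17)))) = 0.00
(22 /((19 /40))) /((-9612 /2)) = -440 /45657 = -0.01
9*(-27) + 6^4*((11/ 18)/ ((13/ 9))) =3969/ 13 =305.31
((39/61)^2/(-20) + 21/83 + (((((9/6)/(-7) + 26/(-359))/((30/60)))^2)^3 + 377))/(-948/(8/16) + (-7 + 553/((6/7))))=-0.30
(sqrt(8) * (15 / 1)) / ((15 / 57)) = 114 * sqrt(2) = 161.22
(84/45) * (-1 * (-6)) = 56/5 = 11.20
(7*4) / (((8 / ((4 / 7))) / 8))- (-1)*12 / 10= 86 / 5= 17.20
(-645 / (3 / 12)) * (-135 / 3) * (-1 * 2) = -232200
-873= -873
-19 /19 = -1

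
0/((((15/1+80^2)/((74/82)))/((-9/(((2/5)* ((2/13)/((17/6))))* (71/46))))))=0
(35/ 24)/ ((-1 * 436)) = -35/ 10464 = -0.00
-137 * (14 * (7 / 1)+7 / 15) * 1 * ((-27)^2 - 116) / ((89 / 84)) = -3473118236 / 445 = -7804760.08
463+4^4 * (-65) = -16177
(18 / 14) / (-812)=-9 / 5684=-0.00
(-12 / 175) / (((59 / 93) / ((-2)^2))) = -4464 / 10325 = -0.43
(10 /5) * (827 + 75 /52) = 43079 /26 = 1656.88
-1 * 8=-8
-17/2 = -8.50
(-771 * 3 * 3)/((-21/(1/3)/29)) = 22359/7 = 3194.14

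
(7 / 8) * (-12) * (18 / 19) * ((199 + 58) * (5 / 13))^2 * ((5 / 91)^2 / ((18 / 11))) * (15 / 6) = -6811303125 / 15194452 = -448.28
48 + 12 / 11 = 49.09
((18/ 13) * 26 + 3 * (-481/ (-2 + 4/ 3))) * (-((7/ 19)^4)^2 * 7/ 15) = -59198741469/ 169835630410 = -0.35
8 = 8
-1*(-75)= 75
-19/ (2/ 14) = -133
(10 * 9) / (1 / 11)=990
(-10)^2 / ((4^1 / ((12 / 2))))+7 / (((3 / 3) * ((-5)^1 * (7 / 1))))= 149.80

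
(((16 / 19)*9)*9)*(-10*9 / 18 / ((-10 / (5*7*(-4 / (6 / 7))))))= -105840 / 19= -5570.53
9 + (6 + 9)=24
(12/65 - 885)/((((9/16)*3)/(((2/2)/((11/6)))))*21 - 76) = 1840416/22945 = 80.21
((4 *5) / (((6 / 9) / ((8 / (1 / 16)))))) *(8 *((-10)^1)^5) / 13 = -3072000000 / 13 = -236307692.31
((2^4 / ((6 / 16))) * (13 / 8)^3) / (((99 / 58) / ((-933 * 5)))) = -99073715 / 198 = -500372.30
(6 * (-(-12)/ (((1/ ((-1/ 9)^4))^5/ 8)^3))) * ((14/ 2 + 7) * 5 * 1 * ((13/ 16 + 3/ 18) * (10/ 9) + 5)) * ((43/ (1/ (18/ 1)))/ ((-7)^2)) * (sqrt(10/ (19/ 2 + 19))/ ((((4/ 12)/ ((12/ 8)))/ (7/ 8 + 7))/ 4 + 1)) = 1158041600 * sqrt(285)/ 240688453626810669157686271238885247852429371397014156214129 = 0.00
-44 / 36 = -11 / 9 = -1.22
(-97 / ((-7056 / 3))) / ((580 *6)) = 0.00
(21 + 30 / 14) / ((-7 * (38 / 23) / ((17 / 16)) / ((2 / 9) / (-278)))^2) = 152881 / 1224900701696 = 0.00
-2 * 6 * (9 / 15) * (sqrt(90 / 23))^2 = -648 / 23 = -28.17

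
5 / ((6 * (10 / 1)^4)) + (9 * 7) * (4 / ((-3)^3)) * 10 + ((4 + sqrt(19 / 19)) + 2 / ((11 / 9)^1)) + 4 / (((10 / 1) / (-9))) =-3973063 / 44000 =-90.30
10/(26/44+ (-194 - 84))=-220/6103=-0.04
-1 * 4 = -4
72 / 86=36 / 43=0.84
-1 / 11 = -0.09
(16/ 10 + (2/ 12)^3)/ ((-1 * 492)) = -1733/ 531360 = -0.00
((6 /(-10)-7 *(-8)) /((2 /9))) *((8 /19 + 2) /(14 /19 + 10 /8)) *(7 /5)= 1605492 /3775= 425.30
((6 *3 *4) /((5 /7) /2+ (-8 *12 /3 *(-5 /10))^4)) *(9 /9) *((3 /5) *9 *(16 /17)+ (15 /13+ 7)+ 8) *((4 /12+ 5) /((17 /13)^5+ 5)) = 257361571584 /18251047740095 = 0.01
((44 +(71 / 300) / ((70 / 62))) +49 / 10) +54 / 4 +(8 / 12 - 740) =-2368533 / 3500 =-676.72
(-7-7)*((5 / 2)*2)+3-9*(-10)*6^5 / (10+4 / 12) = 2097443 / 31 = 67659.45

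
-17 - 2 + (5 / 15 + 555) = 1609 / 3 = 536.33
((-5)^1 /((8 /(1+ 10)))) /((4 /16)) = -27.50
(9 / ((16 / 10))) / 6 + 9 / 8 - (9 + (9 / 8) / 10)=-141 / 20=-7.05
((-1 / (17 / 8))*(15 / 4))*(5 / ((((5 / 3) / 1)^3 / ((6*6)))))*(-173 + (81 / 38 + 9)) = 17936316 / 1615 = 11106.08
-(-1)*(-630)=-630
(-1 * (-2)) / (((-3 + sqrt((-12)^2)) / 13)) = 26 / 9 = 2.89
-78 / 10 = -7.80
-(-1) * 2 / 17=2 / 17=0.12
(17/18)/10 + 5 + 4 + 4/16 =841/90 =9.34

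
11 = 11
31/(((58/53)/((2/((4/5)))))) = 70.82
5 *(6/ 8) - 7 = -13/ 4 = -3.25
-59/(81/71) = -4189/81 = -51.72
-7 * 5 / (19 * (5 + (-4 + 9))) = -7 / 38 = -0.18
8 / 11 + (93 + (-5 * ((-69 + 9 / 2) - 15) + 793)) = 28253 / 22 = 1284.23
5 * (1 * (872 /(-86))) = -2180 /43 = -50.70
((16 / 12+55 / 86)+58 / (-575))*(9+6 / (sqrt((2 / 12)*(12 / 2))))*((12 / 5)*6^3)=359913456 / 24725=14556.66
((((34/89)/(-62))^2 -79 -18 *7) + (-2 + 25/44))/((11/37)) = -2558199203259/3684247204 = -694.36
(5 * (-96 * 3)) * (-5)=7200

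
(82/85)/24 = 41/1020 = 0.04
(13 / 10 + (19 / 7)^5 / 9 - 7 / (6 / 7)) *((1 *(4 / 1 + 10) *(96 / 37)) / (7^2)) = 459976448 / 65295195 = 7.04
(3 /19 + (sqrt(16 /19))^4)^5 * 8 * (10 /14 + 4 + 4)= 1466025450242984 /42917463804607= 34.16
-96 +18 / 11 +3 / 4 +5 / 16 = -16421 / 176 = -93.30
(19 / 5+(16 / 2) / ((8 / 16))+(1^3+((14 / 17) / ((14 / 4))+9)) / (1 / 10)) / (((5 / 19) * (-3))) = -65759 / 425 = -154.73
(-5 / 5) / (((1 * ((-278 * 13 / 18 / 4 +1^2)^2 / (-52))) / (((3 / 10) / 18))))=5616 / 15682205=0.00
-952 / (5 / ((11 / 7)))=-1496 / 5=-299.20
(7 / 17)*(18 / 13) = 126 / 221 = 0.57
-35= -35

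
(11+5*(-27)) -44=-168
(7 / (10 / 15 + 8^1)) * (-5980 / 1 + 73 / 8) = -1003107 / 208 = -4822.63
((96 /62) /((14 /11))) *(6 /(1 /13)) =20592 /217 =94.89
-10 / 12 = -0.83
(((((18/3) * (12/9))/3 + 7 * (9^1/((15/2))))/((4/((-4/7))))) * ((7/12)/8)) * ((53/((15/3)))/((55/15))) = -4399/13200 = -0.33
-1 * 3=-3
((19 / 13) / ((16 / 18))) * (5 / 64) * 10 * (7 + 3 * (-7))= -29925 / 1664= -17.98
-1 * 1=-1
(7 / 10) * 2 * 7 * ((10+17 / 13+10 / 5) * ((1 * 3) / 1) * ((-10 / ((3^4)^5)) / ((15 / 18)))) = -33908 / 25182331785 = -0.00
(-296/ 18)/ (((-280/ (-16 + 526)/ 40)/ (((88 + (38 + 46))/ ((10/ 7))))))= 432752/ 3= 144250.67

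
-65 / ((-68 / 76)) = 1235 / 17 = 72.65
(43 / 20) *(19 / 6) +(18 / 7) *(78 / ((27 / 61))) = 386359 / 840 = 459.95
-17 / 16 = -1.06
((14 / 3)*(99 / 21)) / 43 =0.51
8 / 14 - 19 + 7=-11.43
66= 66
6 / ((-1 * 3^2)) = -2 / 3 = -0.67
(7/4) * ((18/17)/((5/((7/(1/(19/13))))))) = 8379/2210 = 3.79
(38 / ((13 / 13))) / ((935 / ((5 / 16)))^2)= 19 / 4476032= 0.00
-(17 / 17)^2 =-1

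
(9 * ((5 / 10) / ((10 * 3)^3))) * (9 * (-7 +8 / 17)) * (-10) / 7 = 333 / 23800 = 0.01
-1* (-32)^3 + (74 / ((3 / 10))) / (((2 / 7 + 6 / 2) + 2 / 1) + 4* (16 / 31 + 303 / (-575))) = 64395044284 / 1962363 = 32815.05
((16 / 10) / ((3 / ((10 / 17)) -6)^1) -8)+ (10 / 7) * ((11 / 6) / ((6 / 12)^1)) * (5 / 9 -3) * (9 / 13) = -15268 / 819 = -18.64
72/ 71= 1.01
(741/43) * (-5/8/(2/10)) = -18525/344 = -53.85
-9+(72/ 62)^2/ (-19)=-9.07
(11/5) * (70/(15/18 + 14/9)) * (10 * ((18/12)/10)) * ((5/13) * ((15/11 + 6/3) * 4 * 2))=559440/559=1000.79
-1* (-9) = 9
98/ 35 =14/ 5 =2.80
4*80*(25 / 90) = 800 / 9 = 88.89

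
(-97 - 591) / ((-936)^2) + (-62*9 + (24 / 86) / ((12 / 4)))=-1313598289 / 2354508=-557.91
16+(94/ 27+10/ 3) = 616/ 27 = 22.81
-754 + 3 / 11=-8291 / 11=-753.73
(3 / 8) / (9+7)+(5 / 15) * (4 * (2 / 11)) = 1123 / 4224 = 0.27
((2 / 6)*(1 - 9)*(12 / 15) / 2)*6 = -32 / 5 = -6.40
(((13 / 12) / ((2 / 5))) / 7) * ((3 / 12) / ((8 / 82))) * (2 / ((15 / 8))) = 533 / 504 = 1.06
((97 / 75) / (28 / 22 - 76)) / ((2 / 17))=-18139 / 123300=-0.15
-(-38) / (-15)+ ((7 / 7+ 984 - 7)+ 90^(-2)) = 7901281 / 8100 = 975.47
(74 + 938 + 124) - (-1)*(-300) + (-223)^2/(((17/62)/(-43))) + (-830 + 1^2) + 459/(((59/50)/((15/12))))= -15643157235/2006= -7798184.07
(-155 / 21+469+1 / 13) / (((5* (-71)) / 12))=-504172 / 32305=-15.61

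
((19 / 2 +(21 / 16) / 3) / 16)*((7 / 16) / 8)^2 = 7791 / 4194304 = 0.00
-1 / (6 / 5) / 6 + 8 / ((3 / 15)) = 1435 / 36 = 39.86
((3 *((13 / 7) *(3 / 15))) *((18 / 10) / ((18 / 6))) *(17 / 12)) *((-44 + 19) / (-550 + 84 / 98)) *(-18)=-5967 / 7688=-0.78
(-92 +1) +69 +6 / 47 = -1028 / 47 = -21.87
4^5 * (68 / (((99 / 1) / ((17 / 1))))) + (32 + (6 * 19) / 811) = 962596918 / 80289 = 11989.15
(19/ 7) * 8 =152/ 7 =21.71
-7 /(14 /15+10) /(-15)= 7 /164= 0.04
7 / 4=1.75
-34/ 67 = -0.51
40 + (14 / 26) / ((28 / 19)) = 2099 / 52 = 40.37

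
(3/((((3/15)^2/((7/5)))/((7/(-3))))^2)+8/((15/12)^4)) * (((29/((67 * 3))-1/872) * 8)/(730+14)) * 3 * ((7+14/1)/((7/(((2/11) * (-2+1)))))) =-941308618903/18677422500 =-50.40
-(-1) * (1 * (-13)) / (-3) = 4.33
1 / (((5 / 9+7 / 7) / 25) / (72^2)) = 583200 / 7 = 83314.29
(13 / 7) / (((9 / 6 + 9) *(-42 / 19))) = -247 / 3087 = -0.08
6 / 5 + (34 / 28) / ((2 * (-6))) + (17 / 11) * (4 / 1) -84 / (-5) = 44501 / 1848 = 24.08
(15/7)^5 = 759375/16807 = 45.18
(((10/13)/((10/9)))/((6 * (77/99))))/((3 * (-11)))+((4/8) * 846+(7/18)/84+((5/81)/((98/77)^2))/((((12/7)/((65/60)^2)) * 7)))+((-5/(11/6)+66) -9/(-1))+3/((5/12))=9856136327159/19615115520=502.48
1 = 1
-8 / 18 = -4 / 9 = -0.44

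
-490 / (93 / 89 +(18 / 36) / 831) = -14495964 / 30931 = -468.65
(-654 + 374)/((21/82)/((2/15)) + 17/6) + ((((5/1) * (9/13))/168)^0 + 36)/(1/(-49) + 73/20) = -48.70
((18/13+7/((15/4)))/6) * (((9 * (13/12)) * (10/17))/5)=317/510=0.62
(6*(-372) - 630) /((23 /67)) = -191754 /23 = -8337.13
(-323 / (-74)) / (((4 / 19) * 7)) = 6137 / 2072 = 2.96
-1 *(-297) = 297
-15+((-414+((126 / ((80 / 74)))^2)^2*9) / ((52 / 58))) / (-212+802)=7705616984768181 / 2454400000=3139511.48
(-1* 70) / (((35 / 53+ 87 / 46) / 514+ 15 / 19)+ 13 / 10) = -1190475400 / 35619671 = -33.42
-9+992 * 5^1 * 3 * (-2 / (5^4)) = -7077 / 125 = -56.62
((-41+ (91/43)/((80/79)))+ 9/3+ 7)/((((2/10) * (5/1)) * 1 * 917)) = -99451/3154480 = -0.03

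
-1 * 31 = -31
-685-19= -704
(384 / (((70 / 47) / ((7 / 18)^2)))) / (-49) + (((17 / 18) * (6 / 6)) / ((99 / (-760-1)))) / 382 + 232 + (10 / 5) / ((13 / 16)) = 233.65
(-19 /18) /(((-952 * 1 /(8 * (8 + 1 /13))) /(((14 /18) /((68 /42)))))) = 4655 /135252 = 0.03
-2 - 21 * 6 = -128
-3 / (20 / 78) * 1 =-117 / 10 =-11.70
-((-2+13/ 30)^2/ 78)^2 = -4879681/ 4928040000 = -0.00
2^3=8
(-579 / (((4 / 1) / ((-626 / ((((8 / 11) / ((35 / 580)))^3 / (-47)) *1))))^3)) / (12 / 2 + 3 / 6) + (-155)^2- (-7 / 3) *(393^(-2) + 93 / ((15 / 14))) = 1083427109493969478292888620246332761297 / 61490990595220165960424037820661760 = 17619.28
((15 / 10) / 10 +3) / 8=63 / 160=0.39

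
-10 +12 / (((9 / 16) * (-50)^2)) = -18734 / 1875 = -9.99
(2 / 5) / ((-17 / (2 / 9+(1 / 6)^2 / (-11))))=-29 / 5610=-0.01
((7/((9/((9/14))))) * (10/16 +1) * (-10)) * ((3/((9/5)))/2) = -325/48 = -6.77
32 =32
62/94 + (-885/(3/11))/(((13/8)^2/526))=-5134259721/7943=-646387.98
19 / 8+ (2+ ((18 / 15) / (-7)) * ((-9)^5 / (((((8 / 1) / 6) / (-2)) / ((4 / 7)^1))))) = -16997537 / 1960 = -8672.21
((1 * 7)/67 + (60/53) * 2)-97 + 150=196614/3551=55.37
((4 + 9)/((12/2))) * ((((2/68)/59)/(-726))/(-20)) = 13/174762720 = 0.00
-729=-729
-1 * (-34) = 34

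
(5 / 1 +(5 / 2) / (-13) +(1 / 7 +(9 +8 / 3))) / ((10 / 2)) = 9073 / 2730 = 3.32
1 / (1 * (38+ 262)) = 1 / 300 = 0.00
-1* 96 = -96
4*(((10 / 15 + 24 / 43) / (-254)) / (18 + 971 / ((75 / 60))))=-790 / 32553021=-0.00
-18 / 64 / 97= -9 / 3104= -0.00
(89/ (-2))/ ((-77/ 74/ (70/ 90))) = 3293/ 99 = 33.26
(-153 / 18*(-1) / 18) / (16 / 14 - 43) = -119 / 10548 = -0.01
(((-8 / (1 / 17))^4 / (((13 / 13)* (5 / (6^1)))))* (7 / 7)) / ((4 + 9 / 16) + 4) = 32841793536 / 685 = 47944224.14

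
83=83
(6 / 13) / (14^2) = 3 / 1274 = 0.00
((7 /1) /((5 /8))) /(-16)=-7 /10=-0.70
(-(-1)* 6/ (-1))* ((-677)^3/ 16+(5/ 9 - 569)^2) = 24714612077/ 216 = 114419500.36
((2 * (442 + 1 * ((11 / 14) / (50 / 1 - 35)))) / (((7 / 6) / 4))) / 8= 92831 / 245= 378.90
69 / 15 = 23 / 5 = 4.60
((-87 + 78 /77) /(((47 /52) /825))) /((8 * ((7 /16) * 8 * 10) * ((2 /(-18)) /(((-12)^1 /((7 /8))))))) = -34597.92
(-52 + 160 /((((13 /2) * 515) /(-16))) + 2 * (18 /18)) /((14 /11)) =-373857 /9373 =-39.89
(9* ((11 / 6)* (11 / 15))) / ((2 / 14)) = 847 / 10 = 84.70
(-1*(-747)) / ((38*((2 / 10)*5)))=747 / 38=19.66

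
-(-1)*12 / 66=2 / 11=0.18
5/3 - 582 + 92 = -1465/3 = -488.33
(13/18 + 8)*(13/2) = 2041/36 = 56.69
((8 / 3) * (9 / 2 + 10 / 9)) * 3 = 404 / 9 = 44.89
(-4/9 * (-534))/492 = 178/369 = 0.48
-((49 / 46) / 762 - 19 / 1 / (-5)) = -666233 / 175260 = -3.80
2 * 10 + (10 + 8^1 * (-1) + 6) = 28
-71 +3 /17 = -1204 /17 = -70.82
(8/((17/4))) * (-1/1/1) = -32/17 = -1.88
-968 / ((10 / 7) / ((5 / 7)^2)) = -2420 / 7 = -345.71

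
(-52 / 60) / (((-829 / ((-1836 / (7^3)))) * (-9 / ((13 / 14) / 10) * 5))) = 2873 / 248803625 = 0.00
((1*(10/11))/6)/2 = 5/66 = 0.08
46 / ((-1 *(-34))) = 23 / 17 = 1.35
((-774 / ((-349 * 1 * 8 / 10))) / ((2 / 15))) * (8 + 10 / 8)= 192.32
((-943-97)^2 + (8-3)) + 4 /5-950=1080655.80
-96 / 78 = -16 / 13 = -1.23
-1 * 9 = -9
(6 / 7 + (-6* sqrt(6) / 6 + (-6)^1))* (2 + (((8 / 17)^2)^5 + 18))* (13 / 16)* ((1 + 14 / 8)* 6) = -38919798677463561 / 28223914606286-4324422075273729* sqrt(6) / 16127951203592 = -2035.75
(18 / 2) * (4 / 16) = 9 / 4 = 2.25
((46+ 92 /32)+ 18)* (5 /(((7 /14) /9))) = 24075 /4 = 6018.75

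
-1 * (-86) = 86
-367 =-367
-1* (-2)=2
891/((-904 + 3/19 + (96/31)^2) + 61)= -5422923/5071450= -1.07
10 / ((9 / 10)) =100 / 9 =11.11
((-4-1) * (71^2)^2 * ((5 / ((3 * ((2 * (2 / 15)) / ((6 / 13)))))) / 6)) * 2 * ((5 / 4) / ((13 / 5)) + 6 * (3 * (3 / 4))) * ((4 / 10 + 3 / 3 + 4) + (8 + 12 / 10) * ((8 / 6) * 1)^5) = -24785572121221375 / 328536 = -75442484602.06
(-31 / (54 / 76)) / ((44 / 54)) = -589 / 11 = -53.55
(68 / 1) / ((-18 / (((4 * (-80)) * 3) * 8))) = 87040 / 3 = 29013.33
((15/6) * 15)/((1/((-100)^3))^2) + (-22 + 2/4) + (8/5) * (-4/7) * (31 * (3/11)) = 28874999999977493/770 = 37499999999970.77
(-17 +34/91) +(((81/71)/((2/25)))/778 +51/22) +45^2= 222357348415/110586476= 2010.71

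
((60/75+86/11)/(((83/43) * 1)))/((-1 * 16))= -10191/36520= -0.28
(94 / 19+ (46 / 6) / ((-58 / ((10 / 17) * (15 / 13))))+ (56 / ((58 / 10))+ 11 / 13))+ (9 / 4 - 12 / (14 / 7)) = 5654547 / 487084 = 11.61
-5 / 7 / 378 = -5 / 2646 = -0.00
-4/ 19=-0.21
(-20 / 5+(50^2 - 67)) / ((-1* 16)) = -2429 / 16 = -151.81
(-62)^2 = 3844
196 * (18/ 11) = 3528/ 11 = 320.73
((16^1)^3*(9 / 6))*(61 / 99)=124928 / 33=3785.70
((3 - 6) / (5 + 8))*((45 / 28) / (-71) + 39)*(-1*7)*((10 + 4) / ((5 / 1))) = 176.30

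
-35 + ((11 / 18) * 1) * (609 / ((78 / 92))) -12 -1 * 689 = -34753 / 117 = -297.03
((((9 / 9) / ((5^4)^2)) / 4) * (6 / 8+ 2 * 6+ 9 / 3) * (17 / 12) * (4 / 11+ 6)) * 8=2499 / 3437500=0.00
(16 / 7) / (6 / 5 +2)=5 / 7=0.71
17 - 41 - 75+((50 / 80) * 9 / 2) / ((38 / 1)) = -60147 / 608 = -98.93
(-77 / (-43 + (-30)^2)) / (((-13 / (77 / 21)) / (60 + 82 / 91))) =670582 / 434499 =1.54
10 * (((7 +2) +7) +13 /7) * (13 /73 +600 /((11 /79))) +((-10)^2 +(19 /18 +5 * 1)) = 77868447989 /101178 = 769618.38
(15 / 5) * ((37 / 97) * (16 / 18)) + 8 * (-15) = -34624 / 291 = -118.98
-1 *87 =-87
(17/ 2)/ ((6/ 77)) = 1309/ 12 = 109.08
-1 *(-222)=222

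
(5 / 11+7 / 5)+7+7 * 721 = 278072 / 55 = 5055.85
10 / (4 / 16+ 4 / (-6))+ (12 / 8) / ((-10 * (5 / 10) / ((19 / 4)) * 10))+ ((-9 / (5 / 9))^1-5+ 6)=-15737 / 400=-39.34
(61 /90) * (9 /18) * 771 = 15677 /60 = 261.28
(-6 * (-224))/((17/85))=6720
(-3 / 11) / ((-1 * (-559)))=-3 / 6149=-0.00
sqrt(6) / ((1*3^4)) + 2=sqrt(6) / 81 + 2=2.03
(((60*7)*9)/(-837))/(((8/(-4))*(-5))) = -14/31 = -0.45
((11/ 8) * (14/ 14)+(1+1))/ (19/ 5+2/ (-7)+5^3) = 945/ 35984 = 0.03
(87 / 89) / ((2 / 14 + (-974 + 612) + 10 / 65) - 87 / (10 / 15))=-546 / 274921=-0.00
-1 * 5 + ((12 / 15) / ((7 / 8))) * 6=17 / 35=0.49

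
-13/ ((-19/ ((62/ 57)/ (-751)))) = -806/ 813333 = -0.00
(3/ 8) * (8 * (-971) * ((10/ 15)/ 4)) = -971/ 2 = -485.50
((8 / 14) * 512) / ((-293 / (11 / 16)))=-0.69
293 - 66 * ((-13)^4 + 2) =-1884865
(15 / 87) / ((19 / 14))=70 / 551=0.13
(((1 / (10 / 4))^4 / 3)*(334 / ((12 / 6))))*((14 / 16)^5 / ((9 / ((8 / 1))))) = 2806769 / 4320000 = 0.65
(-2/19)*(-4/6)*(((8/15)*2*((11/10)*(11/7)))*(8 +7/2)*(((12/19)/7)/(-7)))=-0.02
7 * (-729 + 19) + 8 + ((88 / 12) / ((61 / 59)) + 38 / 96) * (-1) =-4850221 / 976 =-4969.49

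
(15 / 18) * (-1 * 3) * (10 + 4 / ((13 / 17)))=-495 / 13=-38.08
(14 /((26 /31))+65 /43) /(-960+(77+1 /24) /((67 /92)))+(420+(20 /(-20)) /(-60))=4837255023967 /11517401220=420.00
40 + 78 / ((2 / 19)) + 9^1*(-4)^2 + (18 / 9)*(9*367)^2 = 21820543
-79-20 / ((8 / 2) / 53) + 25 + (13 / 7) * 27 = -1882 / 7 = -268.86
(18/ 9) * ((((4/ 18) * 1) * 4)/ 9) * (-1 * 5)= -80/ 81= -0.99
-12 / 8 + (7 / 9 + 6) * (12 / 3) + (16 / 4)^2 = 749 / 18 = 41.61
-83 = -83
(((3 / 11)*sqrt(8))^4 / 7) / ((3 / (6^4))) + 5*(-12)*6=-34655832 / 102487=-338.15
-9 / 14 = -0.64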